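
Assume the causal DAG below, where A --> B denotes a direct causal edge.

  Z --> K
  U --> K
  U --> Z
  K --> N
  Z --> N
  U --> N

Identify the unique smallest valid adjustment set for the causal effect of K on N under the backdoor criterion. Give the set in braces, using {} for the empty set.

{U, Z}

Variables eligible for adjustment (non-descendants of K, excluding K and N): {U, Z}.
Backdoor paths from K to N:
  P1: K <- U -> Z -> N
  P2: K <- U -> N
  P3: K <- Z <- U -> N
  P4: K <- Z -> N
The empty set is not sufficient: P1 (K <- U -> Z -> N) has no collider blocking it and no conditioned non-collider, so it is open.
Try {U, Z}:
  P1: blocked at fork node U ∈ conditioning set.
  P2: blocked at fork node U ∈ conditioning set.
  P3: blocked at chain node Z ∈ conditioning set.
  P4: blocked at fork node Z ∈ conditioning set.
{U, Z} contains no descendant of K and blocks every backdoor path.
Every element of {U, Z} is needed (dropping U leaves P2 open; dropping Z leaves P4 open), so no proper subset is valid.
Among all size-2 subsets of the eligible variables, only {U, Z} blocks every backdoor path, so it is the unique smallest valid adjustment set.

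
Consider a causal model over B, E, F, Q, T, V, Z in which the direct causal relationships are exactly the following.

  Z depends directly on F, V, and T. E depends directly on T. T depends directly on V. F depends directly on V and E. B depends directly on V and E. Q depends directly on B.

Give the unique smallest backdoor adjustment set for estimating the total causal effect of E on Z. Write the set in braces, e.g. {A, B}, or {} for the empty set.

{T}

Variables eligible for adjustment (non-descendants of E, excluding E and Z): {T, V}.
Backdoor paths from E to Z:
  P1: E <- T <- V -> F -> Z
  P2: E <- T <- V -> Z
  P3: E <- T -> Z
The empty set is not sufficient: P1 (E <- T <- V -> F -> Z) has no collider blocking it and no conditioned non-collider, so it is open.
Try {T}:
  P1: blocked at chain node T ∈ conditioning set.
  P2: blocked at chain node T ∈ conditioning set.
  P3: blocked at fork node T ∈ conditioning set.
{T} contains no descendant of E and blocks every backdoor path.
No other singleton works — e.g. {V} leaves P3 open — so {T} is the unique smallest valid adjustment set.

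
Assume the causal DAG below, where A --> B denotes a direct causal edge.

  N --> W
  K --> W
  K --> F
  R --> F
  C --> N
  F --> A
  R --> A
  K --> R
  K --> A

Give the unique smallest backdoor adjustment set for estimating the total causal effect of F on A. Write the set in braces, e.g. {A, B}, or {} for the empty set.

{K, R}

Variables eligible for adjustment (non-descendants of F, excluding F and A): {C, K, N, R, W}.
Backdoor paths from F to A:
  P1: F <- K -> R -> A
  P2: F <- K -> A
  P3: F <- R <- K -> A
  P4: F <- R -> A
The empty set is not sufficient: P1 (F <- K -> R -> A) has no collider blocking it and no conditioned non-collider, so it is open.
Try {K, R}:
  P1: blocked at fork node K ∈ conditioning set.
  P2: blocked at fork node K ∈ conditioning set.
  P3: blocked at chain node R ∈ conditioning set.
  P4: blocked at fork node R ∈ conditioning set.
{K, R} contains no descendant of F and blocks every backdoor path.
Every element of {K, R} is needed (dropping K leaves P2 open; dropping R leaves P4 open), so no proper subset is valid.
Among all size-2 subsets of the eligible variables, only {K, R} blocks every backdoor path, so it is the unique smallest valid adjustment set.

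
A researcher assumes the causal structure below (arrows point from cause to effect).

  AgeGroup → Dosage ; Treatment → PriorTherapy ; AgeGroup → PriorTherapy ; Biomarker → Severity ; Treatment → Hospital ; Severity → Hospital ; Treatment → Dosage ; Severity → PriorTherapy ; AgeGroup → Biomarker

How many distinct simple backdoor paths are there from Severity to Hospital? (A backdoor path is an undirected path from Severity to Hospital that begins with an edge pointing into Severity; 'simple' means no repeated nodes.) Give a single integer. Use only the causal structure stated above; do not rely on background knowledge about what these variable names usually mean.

A backdoor path from Severity to Hospital is any simple undirected path whose first edge points into Severity (i.e. leaves Severity via a parent).
Parents of Severity: {Biomarker}.
Enumerating:
  P1: Severity <- Biomarker <- AgeGroup -> Dosage <- Treatment -> Hospital
  P2: Severity <- Biomarker <- AgeGroup -> PriorTherapy <- Treatment -> Hospital
That exhausts the simple backdoor paths. Count: 2.

2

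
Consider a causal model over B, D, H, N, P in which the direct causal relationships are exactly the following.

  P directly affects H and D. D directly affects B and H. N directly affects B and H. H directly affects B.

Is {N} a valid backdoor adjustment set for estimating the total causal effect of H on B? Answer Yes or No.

No

Backdoor paths from H to B (paths whose first edge points into H):
  P1: H <- P -> D -> B
  P2: H <- D -> B
  P3: H <- N -> B
Condition 1 (no descendant of H in the set): holds — descendants of H are {B}; none are in {N}.
Condition 2 (every backdoor path blocked by {N}):
  P1: open — no interior node is in the conditioning set.
  P2: open — no interior node is in the conditioning set.
  P3: blocked at fork node N ∈ conditioning set.
{N} does not satisfy the backdoor criterion.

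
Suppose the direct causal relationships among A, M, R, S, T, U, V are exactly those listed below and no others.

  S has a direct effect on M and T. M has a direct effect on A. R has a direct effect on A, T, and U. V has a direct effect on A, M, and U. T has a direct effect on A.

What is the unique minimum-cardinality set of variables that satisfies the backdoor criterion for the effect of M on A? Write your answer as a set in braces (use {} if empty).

Variables eligible for adjustment (non-descendants of M, excluding M and A): {R, S, T, U, V}.
Backdoor paths from M to A:
  P1: M <- S -> T <- R -> U <- V -> A
  P2: M <- S -> T <- R -> A
  P3: M <- S -> T -> A
  P4: M <- V -> U <- R -> T -> A
  P5: M <- V -> U <- R -> A
  P6: M <- V -> A
The empty set is not sufficient: P3 (M <- S -> T -> A) has no collider blocking it and no conditioned non-collider, so it is open.
Try {S, V}:
  P1: blocked at fork node S ∈ conditioning set.
  P2: blocked at fork node S ∈ conditioning set.
  P3: blocked at fork node S ∈ conditioning set.
  P4: blocked at fork node V ∈ conditioning set.
  P5: blocked at fork node V ∈ conditioning set.
  P6: blocked at fork node V ∈ conditioning set.
{S, V} contains no descendant of M and blocks every backdoor path.
Every element of {S, V} is needed (dropping S leaves P3 open; dropping V leaves P6 open), so no proper subset is valid.
Among all size-2 subsets of the eligible variables, only {S, V} blocks every backdoor path, so it is the unique smallest valid adjustment set.

{S, V}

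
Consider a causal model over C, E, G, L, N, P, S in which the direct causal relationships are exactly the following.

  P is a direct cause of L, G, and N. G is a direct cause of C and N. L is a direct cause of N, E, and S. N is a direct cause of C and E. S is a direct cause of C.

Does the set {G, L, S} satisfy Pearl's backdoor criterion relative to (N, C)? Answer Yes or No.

Yes

Backdoor paths from N to C (paths whose first edge points into N):
  P1: N <- P -> L -> S -> C
  P2: N <- P -> G -> C
  P3: N <- L <- P -> G -> C
  P4: N <- L -> S -> C
  P5: N <- G <- P -> L -> S -> C
  P6: N <- G -> C
Condition 1 (no descendant of N in the set): holds — descendants of N are {C, E}; none are in {G, L, S}.
Condition 2 (every backdoor path blocked by {G, L, S}):
  P1: blocked at chain node L ∈ conditioning set.
  P2: blocked at chain node G ∈ conditioning set.
  P3: blocked at chain node L ∈ conditioning set.
  P4: blocked at fork node L ∈ conditioning set.
  P5: blocked at chain node G ∈ conditioning set.
  P6: blocked at fork node G ∈ conditioning set.
{G, L, S} satisfies the backdoor criterion.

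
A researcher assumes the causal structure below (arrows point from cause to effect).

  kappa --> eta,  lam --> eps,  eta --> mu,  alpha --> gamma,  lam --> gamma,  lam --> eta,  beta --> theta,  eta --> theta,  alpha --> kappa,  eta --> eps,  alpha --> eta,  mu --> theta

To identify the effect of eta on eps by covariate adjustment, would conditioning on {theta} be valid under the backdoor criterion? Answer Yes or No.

Backdoor paths from eta to eps (paths whose first edge points into eta):
  P1: eta <- lam -> eps
  P2: eta <- alpha -> gamma <- lam -> eps
  P3: eta <- kappa <- alpha -> gamma <- lam -> eps
Condition 1 (no descendant of eta in the set): FAILS — theta is a descendant of eta.
Condition 2 (every backdoor path blocked by {theta}):
  P1: open — no interior node is in the conditioning set.
  P2: blocked at collider gamma (neither it nor any descendant is in the conditioning set).
  P3: blocked at collider gamma (neither it nor any descendant is in the conditioning set).
{theta} does not satisfy the backdoor criterion.

No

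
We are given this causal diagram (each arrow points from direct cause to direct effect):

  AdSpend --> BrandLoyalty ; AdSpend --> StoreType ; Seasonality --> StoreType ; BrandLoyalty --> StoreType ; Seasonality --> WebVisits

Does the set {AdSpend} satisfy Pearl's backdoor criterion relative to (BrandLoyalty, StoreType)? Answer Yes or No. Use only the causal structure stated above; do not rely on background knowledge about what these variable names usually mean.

Backdoor paths from BrandLoyalty to StoreType (paths whose first edge points into BrandLoyalty):
  P1: BrandLoyalty <- AdSpend -> StoreType
Condition 1 (no descendant of BrandLoyalty in the set): holds — descendants of BrandLoyalty are {StoreType}; none are in {AdSpend}.
Condition 2 (every backdoor path blocked by {AdSpend}):
  P1: blocked at fork node AdSpend ∈ conditioning set.
{AdSpend} satisfies the backdoor criterion.

Yes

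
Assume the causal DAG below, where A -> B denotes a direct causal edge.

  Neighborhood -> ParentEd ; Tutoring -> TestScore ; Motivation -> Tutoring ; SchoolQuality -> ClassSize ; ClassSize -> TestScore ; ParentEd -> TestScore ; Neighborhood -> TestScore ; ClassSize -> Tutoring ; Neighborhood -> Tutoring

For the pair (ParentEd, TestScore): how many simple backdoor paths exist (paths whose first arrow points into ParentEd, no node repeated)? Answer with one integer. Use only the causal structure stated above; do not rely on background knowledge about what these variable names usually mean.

3

A backdoor path from ParentEd to TestScore is any simple undirected path whose first edge points into ParentEd (i.e. leaves ParentEd via a parent).
Parents of ParentEd: {Neighborhood}.
Enumerating:
  P1: ParentEd <- Neighborhood -> Tutoring <- ClassSize -> TestScore
  P2: ParentEd <- Neighborhood -> Tutoring -> TestScore
  P3: ParentEd <- Neighborhood -> TestScore
That exhausts the simple backdoor paths. Count: 3.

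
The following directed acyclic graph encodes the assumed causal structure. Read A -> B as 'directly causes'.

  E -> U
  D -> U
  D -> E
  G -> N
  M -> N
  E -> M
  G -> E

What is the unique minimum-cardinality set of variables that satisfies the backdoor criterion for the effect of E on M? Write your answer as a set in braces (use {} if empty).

Variables eligible for adjustment (non-descendants of E, excluding E and M): {D, G}.
Backdoor paths from E to M:
  P1: E <- G -> N <- M
Each backdoor path contains an unconditioned collider, so every path is already blocked with the empty conditioning set:
  P1: blocked at collider N (neither it nor any descendant is in the conditioning set).
The empty set is therefore the unique smallest valid set.

{}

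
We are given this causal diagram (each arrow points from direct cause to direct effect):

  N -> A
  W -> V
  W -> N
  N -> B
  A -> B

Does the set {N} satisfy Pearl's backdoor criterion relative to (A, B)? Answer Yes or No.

Yes

Backdoor paths from A to B (paths whose first edge points into A):
  P1: A <- N -> B
Condition 1 (no descendant of A in the set): holds — descendants of A are {B}; none are in {N}.
Condition 2 (every backdoor path blocked by {N}):
  P1: blocked at fork node N ∈ conditioning set.
{N} satisfies the backdoor criterion.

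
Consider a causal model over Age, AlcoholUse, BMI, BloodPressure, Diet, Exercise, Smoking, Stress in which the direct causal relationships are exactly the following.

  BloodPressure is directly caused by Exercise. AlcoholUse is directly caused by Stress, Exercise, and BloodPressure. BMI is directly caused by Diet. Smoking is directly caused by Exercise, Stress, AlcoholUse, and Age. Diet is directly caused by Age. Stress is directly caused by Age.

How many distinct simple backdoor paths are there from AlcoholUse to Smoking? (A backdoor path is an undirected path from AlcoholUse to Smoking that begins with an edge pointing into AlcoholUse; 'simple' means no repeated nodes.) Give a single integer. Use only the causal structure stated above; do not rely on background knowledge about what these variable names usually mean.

A backdoor path from AlcoholUse to Smoking is any simple undirected path whose first edge points into AlcoholUse (i.e. leaves AlcoholUse via a parent).
Parents of AlcoholUse: {BloodPressure, Exercise, Stress}.
Enumerating:
  P1: AlcoholUse <- Stress <- Age -> Smoking
  P2: AlcoholUse <- Stress -> Smoking
  P3: AlcoholUse <- Exercise -> Smoking
  P4: AlcoholUse <- BloodPressure <- Exercise -> Smoking
That exhausts the simple backdoor paths. Count: 4.

4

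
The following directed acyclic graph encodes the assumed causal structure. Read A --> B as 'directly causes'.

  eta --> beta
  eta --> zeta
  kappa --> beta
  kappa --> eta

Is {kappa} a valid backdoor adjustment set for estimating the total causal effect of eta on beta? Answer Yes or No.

Yes

Backdoor paths from eta to beta (paths whose first edge points into eta):
  P1: eta <- kappa -> beta
Condition 1 (no descendant of eta in the set): holds — descendants of eta are {beta, zeta}; none are in {kappa}.
Condition 2 (every backdoor path blocked by {kappa}):
  P1: blocked at fork node kappa ∈ conditioning set.
{kappa} satisfies the backdoor criterion.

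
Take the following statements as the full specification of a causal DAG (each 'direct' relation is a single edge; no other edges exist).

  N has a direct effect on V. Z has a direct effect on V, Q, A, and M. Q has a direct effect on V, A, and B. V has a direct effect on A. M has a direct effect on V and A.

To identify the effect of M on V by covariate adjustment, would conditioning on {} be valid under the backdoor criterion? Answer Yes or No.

No

Backdoor paths from M to V (paths whose first edge points into M):
  P1: M <- Z -> Q -> V
  P2: M <- Z -> Q -> A <- V
  P3: M <- Z -> V
  P4: M <- Z -> A <- Q -> V
  P5: M <- Z -> A <- V
Condition 1 (no descendant of M in the set): holds — descendants of M are {A, V}; none are in {}.
Condition 2 (every backdoor path blocked by {}):
  P1: open — no interior node is in the conditioning set.
  P2: blocked at collider A (neither it nor any descendant is in the conditioning set).
  P3: open — no interior node is in the conditioning set.
  P4: blocked at collider A (neither it nor any descendant is in the conditioning set).
  P5: blocked at collider A (neither it nor any descendant is in the conditioning set).
{} does not satisfy the backdoor criterion.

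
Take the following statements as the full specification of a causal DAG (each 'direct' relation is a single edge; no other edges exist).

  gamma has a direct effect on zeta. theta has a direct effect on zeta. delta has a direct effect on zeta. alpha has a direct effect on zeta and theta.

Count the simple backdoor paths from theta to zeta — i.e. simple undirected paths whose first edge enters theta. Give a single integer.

A backdoor path from theta to zeta is any simple undirected path whose first edge points into theta (i.e. leaves theta via a parent).
Parents of theta: {alpha}.
Enumerating:
  P1: theta <- alpha -> zeta
That exhausts the simple backdoor paths. Count: 1.

1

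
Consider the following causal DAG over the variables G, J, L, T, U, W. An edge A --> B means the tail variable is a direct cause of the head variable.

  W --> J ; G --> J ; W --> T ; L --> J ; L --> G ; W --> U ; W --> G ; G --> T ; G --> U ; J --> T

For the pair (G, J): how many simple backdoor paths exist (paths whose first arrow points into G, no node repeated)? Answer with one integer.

A backdoor path from G to J is any simple undirected path whose first edge points into G (i.e. leaves G via a parent).
Parents of G: {L, W}.
Enumerating:
  P1: G <- L -> J
  P2: G <- W -> J
  P3: G <- W -> T <- J
That exhausts the simple backdoor paths. Count: 3.

3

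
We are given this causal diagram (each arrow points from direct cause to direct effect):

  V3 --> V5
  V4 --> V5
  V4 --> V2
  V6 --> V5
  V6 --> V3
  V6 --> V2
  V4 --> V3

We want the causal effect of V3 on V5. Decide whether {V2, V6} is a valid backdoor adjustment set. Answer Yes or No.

No

Backdoor paths from V3 to V5 (paths whose first edge points into V3):
  P1: V3 <- V6 -> V2 <- V4 -> V5
  P2: V3 <- V6 -> V5
  P3: V3 <- V4 -> V2 <- V6 -> V5
  P4: V3 <- V4 -> V5
Condition 1 (no descendant of V3 in the set): holds — descendants of V3 are {V5}; none are in {V2, V6}.
Condition 2 (every backdoor path blocked by {V2, V6}):
  P1: blocked at fork node V6 ∈ conditioning set.
  P2: blocked at fork node V6 ∈ conditioning set.
  P3: blocked at fork node V6 ∈ conditioning set.
  P4: open — no interior node is in the conditioning set.
{V2, V6} does not satisfy the backdoor criterion.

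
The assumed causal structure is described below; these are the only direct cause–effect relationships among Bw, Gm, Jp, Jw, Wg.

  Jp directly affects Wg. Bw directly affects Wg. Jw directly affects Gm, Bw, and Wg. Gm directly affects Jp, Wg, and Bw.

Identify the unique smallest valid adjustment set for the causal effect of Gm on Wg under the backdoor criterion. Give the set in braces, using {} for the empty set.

Variables eligible for adjustment (non-descendants of Gm, excluding Gm and Wg): {Jw}.
Backdoor paths from Gm to Wg:
  P1: Gm <- Jw -> Bw -> Wg
  P2: Gm <- Jw -> Wg
The empty set is not sufficient: P1 (Gm <- Jw -> Bw -> Wg) has no collider blocking it and no conditioned non-collider, so it is open.
Try {Jw}:
  P1: blocked at fork node Jw ∈ conditioning set.
  P2: blocked at fork node Jw ∈ conditioning set.
{Jw} contains no descendant of Gm and blocks every backdoor path.
{Jw} is the unique smallest valid adjustment set.

{Jw}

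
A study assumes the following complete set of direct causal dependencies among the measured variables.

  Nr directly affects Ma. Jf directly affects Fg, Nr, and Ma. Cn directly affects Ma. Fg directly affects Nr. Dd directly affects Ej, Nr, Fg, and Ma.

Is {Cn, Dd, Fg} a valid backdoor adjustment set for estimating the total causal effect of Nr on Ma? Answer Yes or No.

Backdoor paths from Nr to Ma (paths whose first edge points into Nr):
  P1: Nr <- Jf -> Fg <- Dd -> Ma
  P2: Nr <- Jf -> Ma
  P3: Nr <- Dd -> Fg <- Jf -> Ma
  P4: Nr <- Dd -> Ma
  P5: Nr <- Fg <- Jf -> Ma
  P6: Nr <- Fg <- Dd -> Ma
Condition 1 (no descendant of Nr in the set): holds — descendants of Nr are {Ma}; none are in {Cn, Dd, Fg}.
Condition 2 (every backdoor path blocked by {Cn, Dd, Fg}):
  P1: blocked at fork node Dd ∈ conditioning set.
  P2: open — no interior node is in the conditioning set.
  P3: blocked at fork node Dd ∈ conditioning set.
  P4: blocked at fork node Dd ∈ conditioning set.
  P5: blocked at chain node Fg ∈ conditioning set.
  P6: blocked at chain node Fg ∈ conditioning set.
{Cn, Dd, Fg} does not satisfy the backdoor criterion.

No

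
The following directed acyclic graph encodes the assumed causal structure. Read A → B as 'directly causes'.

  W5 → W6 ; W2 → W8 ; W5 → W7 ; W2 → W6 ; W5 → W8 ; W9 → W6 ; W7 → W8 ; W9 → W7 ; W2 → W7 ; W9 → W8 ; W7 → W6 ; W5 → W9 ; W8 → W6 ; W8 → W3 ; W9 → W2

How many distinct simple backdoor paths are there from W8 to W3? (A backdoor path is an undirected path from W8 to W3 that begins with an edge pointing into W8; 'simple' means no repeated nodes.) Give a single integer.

A backdoor path from W8 to W3 is any simple undirected path whose first edge points into W8 (i.e. leaves W8 via a parent).
Parents of W8: {W2, W5, W7, W9}.
No simple path from any parent of W8 reaches W3 without revisiting W8, so there are no backdoor paths.

0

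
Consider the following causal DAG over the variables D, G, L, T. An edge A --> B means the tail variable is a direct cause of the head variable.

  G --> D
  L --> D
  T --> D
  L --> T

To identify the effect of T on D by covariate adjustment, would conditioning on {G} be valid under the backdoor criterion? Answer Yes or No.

Backdoor paths from T to D (paths whose first edge points into T):
  P1: T <- L -> D
Condition 1 (no descendant of T in the set): holds — descendants of T are {D}; none are in {G}.
Condition 2 (every backdoor path blocked by {G}):
  P1: open — no interior node is in the conditioning set.
{G} does not satisfy the backdoor criterion.

No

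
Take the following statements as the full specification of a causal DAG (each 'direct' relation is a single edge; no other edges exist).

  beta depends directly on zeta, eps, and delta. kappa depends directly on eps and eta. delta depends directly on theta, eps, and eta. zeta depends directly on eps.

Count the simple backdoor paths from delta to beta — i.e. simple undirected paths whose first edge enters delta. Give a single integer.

4

A backdoor path from delta to beta is any simple undirected path whose first edge points into delta (i.e. leaves delta via a parent).
Parents of delta: {eps, eta, theta}.
Enumerating:
  P1: delta <- eta -> kappa <- eps -> zeta -> beta
  P2: delta <- eta -> kappa <- eps -> beta
  P3: delta <- eps -> zeta -> beta
  P4: delta <- eps -> beta
That exhausts the simple backdoor paths. Count: 4.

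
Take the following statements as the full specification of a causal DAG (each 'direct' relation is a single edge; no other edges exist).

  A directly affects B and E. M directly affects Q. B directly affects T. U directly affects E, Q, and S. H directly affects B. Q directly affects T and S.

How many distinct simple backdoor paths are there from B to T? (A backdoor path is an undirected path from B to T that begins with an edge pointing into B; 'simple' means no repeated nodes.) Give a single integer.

2

A backdoor path from B to T is any simple undirected path whose first edge points into B (i.e. leaves B via a parent).
Parents of B: {A, H}.
Enumerating:
  P1: B <- A -> E <- U -> Q -> T
  P2: B <- A -> E <- U -> S <- Q -> T
That exhausts the simple backdoor paths. Count: 2.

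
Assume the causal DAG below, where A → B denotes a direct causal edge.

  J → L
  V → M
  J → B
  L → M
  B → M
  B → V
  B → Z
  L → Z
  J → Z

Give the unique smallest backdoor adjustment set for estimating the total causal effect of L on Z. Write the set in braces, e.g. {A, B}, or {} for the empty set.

{J}

Variables eligible for adjustment (non-descendants of L, excluding L and Z): {B, J, V}.
Backdoor paths from L to Z:
  P1: L <- J -> B -> Z
  P2: L <- J -> Z
The empty set is not sufficient: P1 (L <- J -> B -> Z) has no collider blocking it and no conditioned non-collider, so it is open.
Try {J}:
  P1: blocked at fork node J ∈ conditioning set.
  P2: blocked at fork node J ∈ conditioning set.
{J} contains no descendant of L and blocks every backdoor path.
No other singleton works — e.g. {B} leaves P2 open — so {J} is the unique smallest valid adjustment set.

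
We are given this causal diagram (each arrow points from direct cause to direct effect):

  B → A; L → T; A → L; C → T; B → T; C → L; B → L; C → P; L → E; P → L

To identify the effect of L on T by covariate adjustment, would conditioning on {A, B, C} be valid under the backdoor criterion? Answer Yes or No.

Backdoor paths from L to T (paths whose first edge points into L):
  P1: L <- C -> T
  P2: L <- B -> T
  P3: L <- A <- B -> T
  P4: L <- P <- C -> T
Condition 1 (no descendant of L in the set): holds — descendants of L are {E, T}; none are in {A, B, C}.
Condition 2 (every backdoor path blocked by {A, B, C}):
  P1: blocked at fork node C ∈ conditioning set.
  P2: blocked at fork node B ∈ conditioning set.
  P3: blocked at chain node A ∈ conditioning set.
  P4: blocked at fork node C ∈ conditioning set.
{A, B, C} satisfies the backdoor criterion.

Yes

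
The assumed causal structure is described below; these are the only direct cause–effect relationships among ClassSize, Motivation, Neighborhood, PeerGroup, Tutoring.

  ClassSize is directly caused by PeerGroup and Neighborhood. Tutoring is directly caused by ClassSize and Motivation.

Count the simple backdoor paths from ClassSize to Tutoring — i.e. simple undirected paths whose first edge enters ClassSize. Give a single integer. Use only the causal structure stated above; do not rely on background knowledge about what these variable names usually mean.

0

A backdoor path from ClassSize to Tutoring is any simple undirected path whose first edge points into ClassSize (i.e. leaves ClassSize via a parent).
Parents of ClassSize: {Neighborhood, PeerGroup}.
No simple path from any parent of ClassSize reaches Tutoring without revisiting ClassSize, so there are no backdoor paths.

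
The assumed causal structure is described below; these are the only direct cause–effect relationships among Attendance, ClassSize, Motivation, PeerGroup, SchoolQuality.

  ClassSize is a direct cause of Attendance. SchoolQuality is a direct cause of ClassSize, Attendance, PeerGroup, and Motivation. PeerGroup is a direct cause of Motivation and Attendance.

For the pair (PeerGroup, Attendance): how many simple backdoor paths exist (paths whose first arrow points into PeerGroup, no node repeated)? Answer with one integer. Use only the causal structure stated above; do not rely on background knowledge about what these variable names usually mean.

2

A backdoor path from PeerGroup to Attendance is any simple undirected path whose first edge points into PeerGroup (i.e. leaves PeerGroup via a parent).
Parents of PeerGroup: {SchoolQuality}.
Enumerating:
  P1: PeerGroup <- SchoolQuality -> ClassSize -> Attendance
  P2: PeerGroup <- SchoolQuality -> Attendance
That exhausts the simple backdoor paths. Count: 2.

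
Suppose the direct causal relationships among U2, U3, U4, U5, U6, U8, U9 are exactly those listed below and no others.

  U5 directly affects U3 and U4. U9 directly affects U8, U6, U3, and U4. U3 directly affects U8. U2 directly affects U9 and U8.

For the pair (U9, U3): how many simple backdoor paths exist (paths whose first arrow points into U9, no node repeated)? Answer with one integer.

1

A backdoor path from U9 to U3 is any simple undirected path whose first edge points into U9 (i.e. leaves U9 via a parent).
Parents of U9: {U2}.
Enumerating:
  P1: U9 <- U2 -> U8 <- U3
That exhausts the simple backdoor paths. Count: 1.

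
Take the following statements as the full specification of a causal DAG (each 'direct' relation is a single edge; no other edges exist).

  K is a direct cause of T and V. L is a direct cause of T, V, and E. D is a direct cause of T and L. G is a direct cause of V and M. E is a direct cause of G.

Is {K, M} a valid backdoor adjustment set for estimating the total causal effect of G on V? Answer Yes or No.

Backdoor paths from G to V (paths whose first edge points into G):
  P1: G <- E <- L <- D -> T <- K -> V
  P2: G <- E <- L -> T <- K -> V
  P3: G <- E <- L -> V
Condition 1 (no descendant of G in the set): FAILS — M is a descendant of G.
Condition 2 (every backdoor path blocked by {K, M}):
  P1: blocked at collider T (neither it nor any descendant is in the conditioning set).
  P2: blocked at collider T (neither it nor any descendant is in the conditioning set).
  P3: open — no interior node is in the conditioning set.
{K, M} does not satisfy the backdoor criterion.

No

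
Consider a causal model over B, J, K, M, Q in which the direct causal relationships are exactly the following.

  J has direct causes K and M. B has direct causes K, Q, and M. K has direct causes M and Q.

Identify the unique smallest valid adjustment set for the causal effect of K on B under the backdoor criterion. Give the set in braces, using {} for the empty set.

{M, Q}

Variables eligible for adjustment (non-descendants of K, excluding K and B): {M, Q}.
Backdoor paths from K to B:
  P1: K <- Q -> B
  P2: K <- M -> B
The empty set is not sufficient: P1 (K <- Q -> B) has no collider blocking it and no conditioned non-collider, so it is open.
Try {M, Q}:
  P1: blocked at fork node Q ∈ conditioning set.
  P2: blocked at fork node M ∈ conditioning set.
{M, Q} contains no descendant of K and blocks every backdoor path.
Every element of {M, Q} is needed (dropping M leaves P2 open; dropping Q leaves P1 open), so no proper subset is valid.
Among all size-2 subsets of the eligible variables, only {M, Q} blocks every backdoor path, so it is the unique smallest valid adjustment set.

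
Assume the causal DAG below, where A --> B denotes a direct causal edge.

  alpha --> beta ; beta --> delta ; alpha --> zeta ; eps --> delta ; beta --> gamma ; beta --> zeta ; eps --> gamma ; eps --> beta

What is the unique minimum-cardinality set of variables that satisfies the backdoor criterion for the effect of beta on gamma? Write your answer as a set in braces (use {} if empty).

Variables eligible for adjustment (non-descendants of beta, excluding beta and gamma): {alpha, eps}.
Backdoor paths from beta to gamma:
  P1: beta <- eps -> gamma
The empty set is not sufficient: P1 (beta <- eps -> gamma) has no collider blocking it and no conditioned non-collider, so it is open.
Try {eps}:
  P1: blocked at fork node eps ∈ conditioning set.
{eps} contains no descendant of beta and blocks every backdoor path.
No other singleton works — e.g. {alpha} leaves P1 open — so {eps} is the unique smallest valid adjustment set.

{eps}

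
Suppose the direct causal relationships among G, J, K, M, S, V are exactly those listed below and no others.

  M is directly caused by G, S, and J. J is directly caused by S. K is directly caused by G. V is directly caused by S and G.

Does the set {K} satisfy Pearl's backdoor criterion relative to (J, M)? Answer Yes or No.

Backdoor paths from J to M (paths whose first edge points into J):
  P1: J <- S -> V <- G -> M
  P2: J <- S -> M
Condition 1 (no descendant of J in the set): holds — descendants of J are {M}; none are in {K}.
Condition 2 (every backdoor path blocked by {K}):
  P1: blocked at collider V (neither it nor any descendant is in the conditioning set).
  P2: open — no interior node is in the conditioning set.
{K} does not satisfy the backdoor criterion.

No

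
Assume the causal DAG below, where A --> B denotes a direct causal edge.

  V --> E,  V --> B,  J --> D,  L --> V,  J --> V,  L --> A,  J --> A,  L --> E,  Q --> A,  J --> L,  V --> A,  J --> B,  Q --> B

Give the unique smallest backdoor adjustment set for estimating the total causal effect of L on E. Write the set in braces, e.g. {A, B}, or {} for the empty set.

{J}

Variables eligible for adjustment (non-descendants of L, excluding L and E): {D, J, Q}.
Backdoor paths from L to E:
  P1: L <- J -> V -> E
  P2: L <- J -> B <- Q -> A <- V -> E
  P3: L <- J -> B <- V -> E
  P4: L <- J -> A <- Q -> B <- V -> E
  P5: L <- J -> A <- V -> E
The empty set is not sufficient: P1 (L <- J -> V -> E) has no collider blocking it and no conditioned non-collider, so it is open.
Try {J}:
  P1: blocked at fork node J ∈ conditioning set.
  P2: blocked at fork node J ∈ conditioning set.
  P3: blocked at fork node J ∈ conditioning set.
  P4: blocked at fork node J ∈ conditioning set.
  P5: blocked at fork node J ∈ conditioning set.
{J} contains no descendant of L and blocks every backdoor path.
No other singleton works — e.g. {Q} leaves P1 open — so {J} is the unique smallest valid adjustment set.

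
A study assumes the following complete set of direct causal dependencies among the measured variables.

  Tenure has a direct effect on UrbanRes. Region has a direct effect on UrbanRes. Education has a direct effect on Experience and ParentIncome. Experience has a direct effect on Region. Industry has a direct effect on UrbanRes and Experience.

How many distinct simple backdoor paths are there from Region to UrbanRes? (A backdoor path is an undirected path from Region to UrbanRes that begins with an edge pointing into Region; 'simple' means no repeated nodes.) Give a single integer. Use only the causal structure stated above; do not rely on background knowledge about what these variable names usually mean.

A backdoor path from Region to UrbanRes is any simple undirected path whose first edge points into Region (i.e. leaves Region via a parent).
Parents of Region: {Experience}.
Enumerating:
  P1: Region <- Experience <- Industry -> UrbanRes
That exhausts the simple backdoor paths. Count: 1.

1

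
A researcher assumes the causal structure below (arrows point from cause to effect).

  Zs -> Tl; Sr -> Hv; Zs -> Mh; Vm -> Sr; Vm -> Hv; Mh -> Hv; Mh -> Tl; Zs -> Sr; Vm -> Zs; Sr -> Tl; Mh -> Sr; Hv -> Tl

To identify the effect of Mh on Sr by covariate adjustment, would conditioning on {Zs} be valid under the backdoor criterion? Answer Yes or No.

Yes

Backdoor paths from Mh to Sr (paths whose first edge points into Mh):
  P1: Mh <- Zs <- Vm -> Sr
  P2: Mh <- Zs <- Vm -> Hv <- Sr
  P3: Mh <- Zs <- Vm -> Hv -> Tl <- Sr
  P4: Mh <- Zs -> Sr
  P5: Mh <- Zs -> Tl <- Sr
  P6: Mh <- Zs -> Tl <- Hv <- Vm -> Sr
  P7: Mh <- Zs -> Tl <- Hv <- Sr
Condition 1 (no descendant of Mh in the set): holds — descendants of Mh are {Hv, Sr, Tl}; none are in {Zs}.
Condition 2 (every backdoor path blocked by {Zs}):
  P1: blocked at chain node Zs ∈ conditioning set.
  P2: blocked at chain node Zs ∈ conditioning set.
  P3: blocked at chain node Zs ∈ conditioning set.
  P4: blocked at fork node Zs ∈ conditioning set.
  P5: blocked at fork node Zs ∈ conditioning set.
  P6: blocked at fork node Zs ∈ conditioning set.
  P7: blocked at fork node Zs ∈ conditioning set.
{Zs} satisfies the backdoor criterion.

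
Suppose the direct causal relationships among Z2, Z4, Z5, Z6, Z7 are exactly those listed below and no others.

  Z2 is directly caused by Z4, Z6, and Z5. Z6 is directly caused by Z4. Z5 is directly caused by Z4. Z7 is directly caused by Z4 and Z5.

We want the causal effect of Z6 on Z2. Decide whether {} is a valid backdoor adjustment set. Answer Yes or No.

Backdoor paths from Z6 to Z2 (paths whose first edge points into Z6):
  P1: Z6 <- Z4 -> Z5 -> Z2
  P2: Z6 <- Z4 -> Z7 <- Z5 -> Z2
  P3: Z6 <- Z4 -> Z2
Condition 1 (no descendant of Z6 in the set): holds — descendants of Z6 are {Z2}; none are in {}.
Condition 2 (every backdoor path blocked by {}):
  P1: open — no interior node is in the conditioning set.
  P2: blocked at collider Z7 (neither it nor any descendant is in the conditioning set).
  P3: open — no interior node is in the conditioning set.
{} does not satisfy the backdoor criterion.

No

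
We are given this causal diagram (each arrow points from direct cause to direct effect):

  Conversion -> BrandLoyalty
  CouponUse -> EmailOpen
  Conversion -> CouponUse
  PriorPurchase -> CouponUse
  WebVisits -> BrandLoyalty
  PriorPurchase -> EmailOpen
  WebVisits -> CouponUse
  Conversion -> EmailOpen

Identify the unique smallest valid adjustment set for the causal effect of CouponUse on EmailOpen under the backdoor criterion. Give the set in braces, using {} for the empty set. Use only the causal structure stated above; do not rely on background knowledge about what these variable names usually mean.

{Conversion, PriorPurchase}

Variables eligible for adjustment (non-descendants of CouponUse, excluding CouponUse and EmailOpen): {BrandLoyalty, Conversion, PriorPurchase, WebVisits}.
Backdoor paths from CouponUse to EmailOpen:
  P1: CouponUse <- PriorPurchase -> EmailOpen
  P2: CouponUse <- Conversion -> EmailOpen
  P3: CouponUse <- WebVisits -> BrandLoyalty <- Conversion -> EmailOpen
The empty set is not sufficient: P1 (CouponUse <- PriorPurchase -> EmailOpen) has no collider blocking it and no conditioned non-collider, so it is open.
Try {Conversion, PriorPurchase}:
  P1: blocked at fork node PriorPurchase ∈ conditioning set.
  P2: blocked at fork node Conversion ∈ conditioning set.
  P3: blocked at collider BrandLoyalty (neither it nor any descendant is in the conditioning set).
{Conversion, PriorPurchase} contains no descendant of CouponUse and blocks every backdoor path.
Every element of {Conversion, PriorPurchase} is needed (dropping Conversion leaves P2 open; dropping PriorPurchase leaves P1 open), so no proper subset is valid.
Among all size-2 subsets of the eligible variables, only {Conversion, PriorPurchase} blocks every backdoor path, so it is the unique smallest valid adjustment set.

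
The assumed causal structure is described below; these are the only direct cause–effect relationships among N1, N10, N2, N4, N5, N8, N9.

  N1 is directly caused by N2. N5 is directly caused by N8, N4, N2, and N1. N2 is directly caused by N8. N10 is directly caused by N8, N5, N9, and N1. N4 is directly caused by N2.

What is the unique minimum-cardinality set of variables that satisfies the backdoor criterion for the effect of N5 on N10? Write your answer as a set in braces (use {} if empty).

Variables eligible for adjustment (non-descendants of N5, excluding N5 and N10): {N1, N2, N4, N8, N9}.
Backdoor paths from N5 to N10:
  P1: N5 <- N8 -> N2 -> N1 -> N10
  P2: N5 <- N8 -> N10
  P3: N5 <- N2 <- N8 -> N10
  P4: N5 <- N2 -> N1 -> N10
  P5: N5 <- N1 <- N2 <- N8 -> N10
  P6: N5 <- N1 -> N10
  P7: N5 <- N4 <- N2 <- N8 -> N10
  P8: N5 <- N4 <- N2 -> N1 -> N10
The empty set is not sufficient: P1 (N5 <- N8 -> N2 -> N1 -> N10) has no collider blocking it and no conditioned non-collider, so it is open.
Try {N1, N8}:
  P1: blocked at fork node N8 ∈ conditioning set.
  P2: blocked at fork node N8 ∈ conditioning set.
  P3: blocked at fork node N8 ∈ conditioning set.
  P4: blocked at chain node N1 ∈ conditioning set.
  P5: blocked at chain node N1 ∈ conditioning set.
  P6: blocked at fork node N1 ∈ conditioning set.
  P7: blocked at fork node N8 ∈ conditioning set.
  P8: blocked at chain node N1 ∈ conditioning set.
{N1, N8} contains no descendant of N5 and blocks every backdoor path.
Every element of {N1, N8} is needed (dropping N1 leaves P4 open; dropping N8 leaves P2 open), so no proper subset is valid.
Among all size-2 subsets of the eligible variables, only {N1, N8} blocks every backdoor path, so it is the unique smallest valid adjustment set.

{N1, N8}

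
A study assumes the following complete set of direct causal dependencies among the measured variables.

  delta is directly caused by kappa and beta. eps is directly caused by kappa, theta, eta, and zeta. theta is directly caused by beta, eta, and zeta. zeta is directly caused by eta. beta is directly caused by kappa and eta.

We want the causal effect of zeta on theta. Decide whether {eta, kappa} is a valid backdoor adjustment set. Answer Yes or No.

Yes

Backdoor paths from zeta to theta (paths whose first edge points into zeta):
  P1: zeta <- eta -> beta <- kappa -> eps <- theta
  P2: zeta <- eta -> beta -> theta
  P3: zeta <- eta -> beta -> delta <- kappa -> eps <- theta
  P4: zeta <- eta -> theta
  P5: zeta <- eta -> eps <- kappa -> beta -> theta
  P6: zeta <- eta -> eps <- kappa -> delta <- beta -> theta
  P7: zeta <- eta -> eps <- theta
Condition 1 (no descendant of zeta in the set): holds — descendants of zeta are {eps, theta}; none are in {eta, kappa}.
Condition 2 (every backdoor path blocked by {eta, kappa}):
  P1: blocked at fork node eta ∈ conditioning set.
  P2: blocked at fork node eta ∈ conditioning set.
  P3: blocked at fork node eta ∈ conditioning set.
  P4: blocked at fork node eta ∈ conditioning set.
  P5: blocked at fork node eta ∈ conditioning set.
  P6: blocked at fork node eta ∈ conditioning set.
  P7: blocked at fork node eta ∈ conditioning set.
{eta, kappa} satisfies the backdoor criterion.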